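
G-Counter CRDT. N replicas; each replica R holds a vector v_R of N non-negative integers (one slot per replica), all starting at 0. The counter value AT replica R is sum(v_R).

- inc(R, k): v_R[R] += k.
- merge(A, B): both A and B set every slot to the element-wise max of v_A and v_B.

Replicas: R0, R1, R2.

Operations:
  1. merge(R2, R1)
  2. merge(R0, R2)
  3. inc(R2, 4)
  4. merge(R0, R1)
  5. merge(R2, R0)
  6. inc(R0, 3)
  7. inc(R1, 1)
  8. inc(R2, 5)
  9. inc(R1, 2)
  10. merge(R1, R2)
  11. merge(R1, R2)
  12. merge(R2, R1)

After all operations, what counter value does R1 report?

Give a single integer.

Op 1: merge R2<->R1 -> R2=(0,0,0) R1=(0,0,0)
Op 2: merge R0<->R2 -> R0=(0,0,0) R2=(0,0,0)
Op 3: inc R2 by 4 -> R2=(0,0,4) value=4
Op 4: merge R0<->R1 -> R0=(0,0,0) R1=(0,0,0)
Op 5: merge R2<->R0 -> R2=(0,0,4) R0=(0,0,4)
Op 6: inc R0 by 3 -> R0=(3,0,4) value=7
Op 7: inc R1 by 1 -> R1=(0,1,0) value=1
Op 8: inc R2 by 5 -> R2=(0,0,9) value=9
Op 9: inc R1 by 2 -> R1=(0,3,0) value=3
Op 10: merge R1<->R2 -> R1=(0,3,9) R2=(0,3,9)
Op 11: merge R1<->R2 -> R1=(0,3,9) R2=(0,3,9)
Op 12: merge R2<->R1 -> R2=(0,3,9) R1=(0,3,9)

Answer: 12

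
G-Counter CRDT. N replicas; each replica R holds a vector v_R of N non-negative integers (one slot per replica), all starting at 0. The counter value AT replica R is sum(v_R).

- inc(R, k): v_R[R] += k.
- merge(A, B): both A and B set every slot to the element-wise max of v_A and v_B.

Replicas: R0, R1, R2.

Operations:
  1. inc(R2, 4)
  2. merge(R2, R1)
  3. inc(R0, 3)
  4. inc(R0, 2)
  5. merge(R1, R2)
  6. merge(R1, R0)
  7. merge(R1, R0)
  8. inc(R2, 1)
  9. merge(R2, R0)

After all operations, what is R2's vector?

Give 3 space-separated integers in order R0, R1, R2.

Answer: 5 0 5

Derivation:
Op 1: inc R2 by 4 -> R2=(0,0,4) value=4
Op 2: merge R2<->R1 -> R2=(0,0,4) R1=(0,0,4)
Op 3: inc R0 by 3 -> R0=(3,0,0) value=3
Op 4: inc R0 by 2 -> R0=(5,0,0) value=5
Op 5: merge R1<->R2 -> R1=(0,0,4) R2=(0,0,4)
Op 6: merge R1<->R0 -> R1=(5,0,4) R0=(5,0,4)
Op 7: merge R1<->R0 -> R1=(5,0,4) R0=(5,0,4)
Op 8: inc R2 by 1 -> R2=(0,0,5) value=5
Op 9: merge R2<->R0 -> R2=(5,0,5) R0=(5,0,5)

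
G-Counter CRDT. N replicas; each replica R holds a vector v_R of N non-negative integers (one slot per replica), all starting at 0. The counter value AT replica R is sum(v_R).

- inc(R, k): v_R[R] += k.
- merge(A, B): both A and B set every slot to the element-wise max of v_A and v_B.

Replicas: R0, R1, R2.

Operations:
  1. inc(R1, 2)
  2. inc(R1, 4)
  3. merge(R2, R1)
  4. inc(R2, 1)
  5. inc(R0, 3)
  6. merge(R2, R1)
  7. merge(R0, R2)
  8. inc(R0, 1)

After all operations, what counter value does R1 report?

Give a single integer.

Op 1: inc R1 by 2 -> R1=(0,2,0) value=2
Op 2: inc R1 by 4 -> R1=(0,6,0) value=6
Op 3: merge R2<->R1 -> R2=(0,6,0) R1=(0,6,0)
Op 4: inc R2 by 1 -> R2=(0,6,1) value=7
Op 5: inc R0 by 3 -> R0=(3,0,0) value=3
Op 6: merge R2<->R1 -> R2=(0,6,1) R1=(0,6,1)
Op 7: merge R0<->R2 -> R0=(3,6,1) R2=(3,6,1)
Op 8: inc R0 by 1 -> R0=(4,6,1) value=11

Answer: 7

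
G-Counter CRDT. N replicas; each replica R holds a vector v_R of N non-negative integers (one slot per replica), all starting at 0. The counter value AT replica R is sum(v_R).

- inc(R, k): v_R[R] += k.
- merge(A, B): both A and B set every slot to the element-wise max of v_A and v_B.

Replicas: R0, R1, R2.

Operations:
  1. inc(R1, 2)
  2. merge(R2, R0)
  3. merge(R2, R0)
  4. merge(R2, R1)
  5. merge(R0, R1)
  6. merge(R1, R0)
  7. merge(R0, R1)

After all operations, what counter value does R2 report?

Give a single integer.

Op 1: inc R1 by 2 -> R1=(0,2,0) value=2
Op 2: merge R2<->R0 -> R2=(0,0,0) R0=(0,0,0)
Op 3: merge R2<->R0 -> R2=(0,0,0) R0=(0,0,0)
Op 4: merge R2<->R1 -> R2=(0,2,0) R1=(0,2,0)
Op 5: merge R0<->R1 -> R0=(0,2,0) R1=(0,2,0)
Op 6: merge R1<->R0 -> R1=(0,2,0) R0=(0,2,0)
Op 7: merge R0<->R1 -> R0=(0,2,0) R1=(0,2,0)

Answer: 2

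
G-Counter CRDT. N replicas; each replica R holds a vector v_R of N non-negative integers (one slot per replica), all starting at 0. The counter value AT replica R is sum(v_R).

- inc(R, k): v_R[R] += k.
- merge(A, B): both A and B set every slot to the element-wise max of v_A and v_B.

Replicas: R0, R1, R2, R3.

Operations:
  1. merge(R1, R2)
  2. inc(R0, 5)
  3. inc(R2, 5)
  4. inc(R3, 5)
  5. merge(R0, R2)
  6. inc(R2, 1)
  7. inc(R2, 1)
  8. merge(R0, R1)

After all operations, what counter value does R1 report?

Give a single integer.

Op 1: merge R1<->R2 -> R1=(0,0,0,0) R2=(0,0,0,0)
Op 2: inc R0 by 5 -> R0=(5,0,0,0) value=5
Op 3: inc R2 by 5 -> R2=(0,0,5,0) value=5
Op 4: inc R3 by 5 -> R3=(0,0,0,5) value=5
Op 5: merge R0<->R2 -> R0=(5,0,5,0) R2=(5,0,5,0)
Op 6: inc R2 by 1 -> R2=(5,0,6,0) value=11
Op 7: inc R2 by 1 -> R2=(5,0,7,0) value=12
Op 8: merge R0<->R1 -> R0=(5,0,5,0) R1=(5,0,5,0)

Answer: 10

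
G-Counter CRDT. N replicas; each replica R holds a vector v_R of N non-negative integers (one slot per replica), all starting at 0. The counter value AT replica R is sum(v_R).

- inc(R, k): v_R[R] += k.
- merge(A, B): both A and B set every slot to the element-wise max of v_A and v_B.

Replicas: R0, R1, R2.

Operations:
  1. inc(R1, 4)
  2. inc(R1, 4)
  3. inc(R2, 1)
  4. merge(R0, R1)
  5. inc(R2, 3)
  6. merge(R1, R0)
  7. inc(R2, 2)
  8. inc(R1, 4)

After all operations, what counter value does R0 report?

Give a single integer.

Op 1: inc R1 by 4 -> R1=(0,4,0) value=4
Op 2: inc R1 by 4 -> R1=(0,8,0) value=8
Op 3: inc R2 by 1 -> R2=(0,0,1) value=1
Op 4: merge R0<->R1 -> R0=(0,8,0) R1=(0,8,0)
Op 5: inc R2 by 3 -> R2=(0,0,4) value=4
Op 6: merge R1<->R0 -> R1=(0,8,0) R0=(0,8,0)
Op 7: inc R2 by 2 -> R2=(0,0,6) value=6
Op 8: inc R1 by 4 -> R1=(0,12,0) value=12

Answer: 8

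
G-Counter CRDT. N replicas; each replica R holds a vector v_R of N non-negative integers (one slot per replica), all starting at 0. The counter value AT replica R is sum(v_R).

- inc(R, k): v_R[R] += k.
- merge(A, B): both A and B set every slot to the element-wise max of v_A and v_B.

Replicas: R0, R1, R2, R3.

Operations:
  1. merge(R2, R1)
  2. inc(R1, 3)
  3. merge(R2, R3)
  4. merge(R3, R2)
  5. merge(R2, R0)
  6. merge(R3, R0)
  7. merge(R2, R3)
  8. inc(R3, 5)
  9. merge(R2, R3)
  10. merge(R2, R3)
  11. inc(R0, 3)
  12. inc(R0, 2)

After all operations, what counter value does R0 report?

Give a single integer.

Op 1: merge R2<->R1 -> R2=(0,0,0,0) R1=(0,0,0,0)
Op 2: inc R1 by 3 -> R1=(0,3,0,0) value=3
Op 3: merge R2<->R3 -> R2=(0,0,0,0) R3=(0,0,0,0)
Op 4: merge R3<->R2 -> R3=(0,0,0,0) R2=(0,0,0,0)
Op 5: merge R2<->R0 -> R2=(0,0,0,0) R0=(0,0,0,0)
Op 6: merge R3<->R0 -> R3=(0,0,0,0) R0=(0,0,0,0)
Op 7: merge R2<->R3 -> R2=(0,0,0,0) R3=(0,0,0,0)
Op 8: inc R3 by 5 -> R3=(0,0,0,5) value=5
Op 9: merge R2<->R3 -> R2=(0,0,0,5) R3=(0,0,0,5)
Op 10: merge R2<->R3 -> R2=(0,0,0,5) R3=(0,0,0,5)
Op 11: inc R0 by 3 -> R0=(3,0,0,0) value=3
Op 12: inc R0 by 2 -> R0=(5,0,0,0) value=5

Answer: 5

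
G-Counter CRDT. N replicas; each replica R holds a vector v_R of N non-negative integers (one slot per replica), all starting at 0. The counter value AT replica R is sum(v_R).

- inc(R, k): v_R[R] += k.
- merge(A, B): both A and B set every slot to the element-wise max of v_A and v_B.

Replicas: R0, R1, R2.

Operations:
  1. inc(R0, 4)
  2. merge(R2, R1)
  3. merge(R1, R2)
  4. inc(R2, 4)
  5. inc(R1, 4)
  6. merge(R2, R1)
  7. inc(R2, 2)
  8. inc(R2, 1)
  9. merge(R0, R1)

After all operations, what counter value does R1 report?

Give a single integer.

Answer: 12

Derivation:
Op 1: inc R0 by 4 -> R0=(4,0,0) value=4
Op 2: merge R2<->R1 -> R2=(0,0,0) R1=(0,0,0)
Op 3: merge R1<->R2 -> R1=(0,0,0) R2=(0,0,0)
Op 4: inc R2 by 4 -> R2=(0,0,4) value=4
Op 5: inc R1 by 4 -> R1=(0,4,0) value=4
Op 6: merge R2<->R1 -> R2=(0,4,4) R1=(0,4,4)
Op 7: inc R2 by 2 -> R2=(0,4,6) value=10
Op 8: inc R2 by 1 -> R2=(0,4,7) value=11
Op 9: merge R0<->R1 -> R0=(4,4,4) R1=(4,4,4)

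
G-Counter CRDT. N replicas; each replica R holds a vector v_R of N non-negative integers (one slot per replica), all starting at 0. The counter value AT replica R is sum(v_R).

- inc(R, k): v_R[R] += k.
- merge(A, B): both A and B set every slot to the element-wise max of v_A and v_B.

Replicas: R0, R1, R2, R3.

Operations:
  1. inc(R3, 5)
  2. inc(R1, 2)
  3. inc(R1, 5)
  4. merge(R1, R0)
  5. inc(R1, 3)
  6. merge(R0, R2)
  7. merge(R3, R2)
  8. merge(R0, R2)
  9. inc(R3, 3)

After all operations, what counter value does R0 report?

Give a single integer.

Op 1: inc R3 by 5 -> R3=(0,0,0,5) value=5
Op 2: inc R1 by 2 -> R1=(0,2,0,0) value=2
Op 3: inc R1 by 5 -> R1=(0,7,0,0) value=7
Op 4: merge R1<->R0 -> R1=(0,7,0,0) R0=(0,7,0,0)
Op 5: inc R1 by 3 -> R1=(0,10,0,0) value=10
Op 6: merge R0<->R2 -> R0=(0,7,0,0) R2=(0,7,0,0)
Op 7: merge R3<->R2 -> R3=(0,7,0,5) R2=(0,7,0,5)
Op 8: merge R0<->R2 -> R0=(0,7,0,5) R2=(0,7,0,5)
Op 9: inc R3 by 3 -> R3=(0,7,0,8) value=15

Answer: 12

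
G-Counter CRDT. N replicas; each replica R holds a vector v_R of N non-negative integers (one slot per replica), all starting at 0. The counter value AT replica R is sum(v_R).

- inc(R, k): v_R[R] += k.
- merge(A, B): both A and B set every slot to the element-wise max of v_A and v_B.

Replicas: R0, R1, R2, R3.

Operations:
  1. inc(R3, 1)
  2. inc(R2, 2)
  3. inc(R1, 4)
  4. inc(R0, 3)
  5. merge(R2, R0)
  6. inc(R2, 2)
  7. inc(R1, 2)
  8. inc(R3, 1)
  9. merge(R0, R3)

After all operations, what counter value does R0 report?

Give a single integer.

Answer: 7

Derivation:
Op 1: inc R3 by 1 -> R3=(0,0,0,1) value=1
Op 2: inc R2 by 2 -> R2=(0,0,2,0) value=2
Op 3: inc R1 by 4 -> R1=(0,4,0,0) value=4
Op 4: inc R0 by 3 -> R0=(3,0,0,0) value=3
Op 5: merge R2<->R0 -> R2=(3,0,2,0) R0=(3,0,2,0)
Op 6: inc R2 by 2 -> R2=(3,0,4,0) value=7
Op 7: inc R1 by 2 -> R1=(0,6,0,0) value=6
Op 8: inc R3 by 1 -> R3=(0,0,0,2) value=2
Op 9: merge R0<->R3 -> R0=(3,0,2,2) R3=(3,0,2,2)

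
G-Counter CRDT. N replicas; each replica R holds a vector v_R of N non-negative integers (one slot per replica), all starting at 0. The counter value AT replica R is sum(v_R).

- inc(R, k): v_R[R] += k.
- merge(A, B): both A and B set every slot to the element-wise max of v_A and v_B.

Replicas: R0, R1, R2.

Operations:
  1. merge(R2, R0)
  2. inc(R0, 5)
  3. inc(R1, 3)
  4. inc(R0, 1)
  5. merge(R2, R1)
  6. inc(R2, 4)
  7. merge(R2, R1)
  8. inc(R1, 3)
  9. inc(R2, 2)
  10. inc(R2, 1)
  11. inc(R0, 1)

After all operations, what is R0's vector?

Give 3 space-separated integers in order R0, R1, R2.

Op 1: merge R2<->R0 -> R2=(0,0,0) R0=(0,0,0)
Op 2: inc R0 by 5 -> R0=(5,0,0) value=5
Op 3: inc R1 by 3 -> R1=(0,3,0) value=3
Op 4: inc R0 by 1 -> R0=(6,0,0) value=6
Op 5: merge R2<->R1 -> R2=(0,3,0) R1=(0,3,0)
Op 6: inc R2 by 4 -> R2=(0,3,4) value=7
Op 7: merge R2<->R1 -> R2=(0,3,4) R1=(0,3,4)
Op 8: inc R1 by 3 -> R1=(0,6,4) value=10
Op 9: inc R2 by 2 -> R2=(0,3,6) value=9
Op 10: inc R2 by 1 -> R2=(0,3,7) value=10
Op 11: inc R0 by 1 -> R0=(7,0,0) value=7

Answer: 7 0 0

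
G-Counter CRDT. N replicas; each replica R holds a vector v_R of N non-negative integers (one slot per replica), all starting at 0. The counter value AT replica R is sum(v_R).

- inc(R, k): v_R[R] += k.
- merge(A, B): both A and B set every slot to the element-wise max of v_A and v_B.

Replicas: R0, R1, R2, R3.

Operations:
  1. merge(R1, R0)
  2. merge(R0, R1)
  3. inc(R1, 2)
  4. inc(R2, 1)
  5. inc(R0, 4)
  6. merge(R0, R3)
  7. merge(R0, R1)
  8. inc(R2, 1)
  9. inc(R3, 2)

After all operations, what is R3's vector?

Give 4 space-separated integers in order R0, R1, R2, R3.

Op 1: merge R1<->R0 -> R1=(0,0,0,0) R0=(0,0,0,0)
Op 2: merge R0<->R1 -> R0=(0,0,0,0) R1=(0,0,0,0)
Op 3: inc R1 by 2 -> R1=(0,2,0,0) value=2
Op 4: inc R2 by 1 -> R2=(0,0,1,0) value=1
Op 5: inc R0 by 4 -> R0=(4,0,0,0) value=4
Op 6: merge R0<->R3 -> R0=(4,0,0,0) R3=(4,0,0,0)
Op 7: merge R0<->R1 -> R0=(4,2,0,0) R1=(4,2,0,0)
Op 8: inc R2 by 1 -> R2=(0,0,2,0) value=2
Op 9: inc R3 by 2 -> R3=(4,0,0,2) value=6

Answer: 4 0 0 2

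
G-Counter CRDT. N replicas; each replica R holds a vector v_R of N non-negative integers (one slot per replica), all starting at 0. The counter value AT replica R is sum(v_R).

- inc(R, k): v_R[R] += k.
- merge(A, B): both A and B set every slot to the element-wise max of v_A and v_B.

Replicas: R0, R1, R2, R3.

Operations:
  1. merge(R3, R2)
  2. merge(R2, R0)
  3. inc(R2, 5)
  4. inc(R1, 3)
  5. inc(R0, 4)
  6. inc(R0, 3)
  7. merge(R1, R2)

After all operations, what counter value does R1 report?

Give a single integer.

Answer: 8

Derivation:
Op 1: merge R3<->R2 -> R3=(0,0,0,0) R2=(0,0,0,0)
Op 2: merge R2<->R0 -> R2=(0,0,0,0) R0=(0,0,0,0)
Op 3: inc R2 by 5 -> R2=(0,0,5,0) value=5
Op 4: inc R1 by 3 -> R1=(0,3,0,0) value=3
Op 5: inc R0 by 4 -> R0=(4,0,0,0) value=4
Op 6: inc R0 by 3 -> R0=(7,0,0,0) value=7
Op 7: merge R1<->R2 -> R1=(0,3,5,0) R2=(0,3,5,0)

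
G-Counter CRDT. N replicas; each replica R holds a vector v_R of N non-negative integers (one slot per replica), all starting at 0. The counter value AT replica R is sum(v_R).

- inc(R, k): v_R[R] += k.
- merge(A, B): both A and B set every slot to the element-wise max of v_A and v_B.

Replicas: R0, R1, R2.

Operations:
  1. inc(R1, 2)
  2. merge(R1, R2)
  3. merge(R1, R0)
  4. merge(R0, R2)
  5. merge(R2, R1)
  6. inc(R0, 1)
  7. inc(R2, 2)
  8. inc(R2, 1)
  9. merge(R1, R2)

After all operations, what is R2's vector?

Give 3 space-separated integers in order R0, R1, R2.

Op 1: inc R1 by 2 -> R1=(0,2,0) value=2
Op 2: merge R1<->R2 -> R1=(0,2,0) R2=(0,2,0)
Op 3: merge R1<->R0 -> R1=(0,2,0) R0=(0,2,0)
Op 4: merge R0<->R2 -> R0=(0,2,0) R2=(0,2,0)
Op 5: merge R2<->R1 -> R2=(0,2,0) R1=(0,2,0)
Op 6: inc R0 by 1 -> R0=(1,2,0) value=3
Op 7: inc R2 by 2 -> R2=(0,2,2) value=4
Op 8: inc R2 by 1 -> R2=(0,2,3) value=5
Op 9: merge R1<->R2 -> R1=(0,2,3) R2=(0,2,3)

Answer: 0 2 3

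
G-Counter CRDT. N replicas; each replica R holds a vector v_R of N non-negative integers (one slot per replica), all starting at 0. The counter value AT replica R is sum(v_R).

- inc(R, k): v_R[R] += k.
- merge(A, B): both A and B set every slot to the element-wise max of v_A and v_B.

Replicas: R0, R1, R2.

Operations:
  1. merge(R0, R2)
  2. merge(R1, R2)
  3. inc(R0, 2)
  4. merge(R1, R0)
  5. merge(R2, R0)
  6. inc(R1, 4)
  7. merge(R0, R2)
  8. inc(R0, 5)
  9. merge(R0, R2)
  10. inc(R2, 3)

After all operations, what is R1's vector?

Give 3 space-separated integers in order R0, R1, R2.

Op 1: merge R0<->R2 -> R0=(0,0,0) R2=(0,0,0)
Op 2: merge R1<->R2 -> R1=(0,0,0) R2=(0,0,0)
Op 3: inc R0 by 2 -> R0=(2,0,0) value=2
Op 4: merge R1<->R0 -> R1=(2,0,0) R0=(2,0,0)
Op 5: merge R2<->R0 -> R2=(2,0,0) R0=(2,0,0)
Op 6: inc R1 by 4 -> R1=(2,4,0) value=6
Op 7: merge R0<->R2 -> R0=(2,0,0) R2=(2,0,0)
Op 8: inc R0 by 5 -> R0=(7,0,0) value=7
Op 9: merge R0<->R2 -> R0=(7,0,0) R2=(7,0,0)
Op 10: inc R2 by 3 -> R2=(7,0,3) value=10

Answer: 2 4 0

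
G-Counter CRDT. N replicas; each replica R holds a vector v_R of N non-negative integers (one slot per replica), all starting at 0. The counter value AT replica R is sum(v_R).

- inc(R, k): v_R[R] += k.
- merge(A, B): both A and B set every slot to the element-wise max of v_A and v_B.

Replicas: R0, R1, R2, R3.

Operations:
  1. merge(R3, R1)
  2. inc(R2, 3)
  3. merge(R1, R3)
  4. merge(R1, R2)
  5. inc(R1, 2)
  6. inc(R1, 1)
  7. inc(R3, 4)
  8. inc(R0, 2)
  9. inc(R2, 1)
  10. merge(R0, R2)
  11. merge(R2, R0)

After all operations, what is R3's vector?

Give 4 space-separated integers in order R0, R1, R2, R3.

Op 1: merge R3<->R1 -> R3=(0,0,0,0) R1=(0,0,0,0)
Op 2: inc R2 by 3 -> R2=(0,0,3,0) value=3
Op 3: merge R1<->R3 -> R1=(0,0,0,0) R3=(0,0,0,0)
Op 4: merge R1<->R2 -> R1=(0,0,3,0) R2=(0,0,3,0)
Op 5: inc R1 by 2 -> R1=(0,2,3,0) value=5
Op 6: inc R1 by 1 -> R1=(0,3,3,0) value=6
Op 7: inc R3 by 4 -> R3=(0,0,0,4) value=4
Op 8: inc R0 by 2 -> R0=(2,0,0,0) value=2
Op 9: inc R2 by 1 -> R2=(0,0,4,0) value=4
Op 10: merge R0<->R2 -> R0=(2,0,4,0) R2=(2,0,4,0)
Op 11: merge R2<->R0 -> R2=(2,0,4,0) R0=(2,0,4,0)

Answer: 0 0 0 4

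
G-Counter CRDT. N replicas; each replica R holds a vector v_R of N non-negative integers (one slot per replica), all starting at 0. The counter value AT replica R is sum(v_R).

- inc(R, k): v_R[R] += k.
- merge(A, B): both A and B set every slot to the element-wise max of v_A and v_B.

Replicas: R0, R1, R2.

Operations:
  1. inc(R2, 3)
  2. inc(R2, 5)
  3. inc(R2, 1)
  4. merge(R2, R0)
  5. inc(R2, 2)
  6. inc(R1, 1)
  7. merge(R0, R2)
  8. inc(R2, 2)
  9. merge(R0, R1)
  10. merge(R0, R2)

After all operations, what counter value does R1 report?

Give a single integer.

Answer: 12

Derivation:
Op 1: inc R2 by 3 -> R2=(0,0,3) value=3
Op 2: inc R2 by 5 -> R2=(0,0,8) value=8
Op 3: inc R2 by 1 -> R2=(0,0,9) value=9
Op 4: merge R2<->R0 -> R2=(0,0,9) R0=(0,0,9)
Op 5: inc R2 by 2 -> R2=(0,0,11) value=11
Op 6: inc R1 by 1 -> R1=(0,1,0) value=1
Op 7: merge R0<->R2 -> R0=(0,0,11) R2=(0,0,11)
Op 8: inc R2 by 2 -> R2=(0,0,13) value=13
Op 9: merge R0<->R1 -> R0=(0,1,11) R1=(0,1,11)
Op 10: merge R0<->R2 -> R0=(0,1,13) R2=(0,1,13)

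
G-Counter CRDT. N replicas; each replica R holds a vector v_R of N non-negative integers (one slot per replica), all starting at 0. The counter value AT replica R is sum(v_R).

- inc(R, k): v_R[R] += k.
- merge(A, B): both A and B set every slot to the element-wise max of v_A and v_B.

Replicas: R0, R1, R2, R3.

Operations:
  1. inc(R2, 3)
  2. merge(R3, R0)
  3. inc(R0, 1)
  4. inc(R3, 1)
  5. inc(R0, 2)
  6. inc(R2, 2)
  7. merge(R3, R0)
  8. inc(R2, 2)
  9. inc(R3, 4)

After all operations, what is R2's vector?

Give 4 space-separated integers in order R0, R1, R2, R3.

Op 1: inc R2 by 3 -> R2=(0,0,3,0) value=3
Op 2: merge R3<->R0 -> R3=(0,0,0,0) R0=(0,0,0,0)
Op 3: inc R0 by 1 -> R0=(1,0,0,0) value=1
Op 4: inc R3 by 1 -> R3=(0,0,0,1) value=1
Op 5: inc R0 by 2 -> R0=(3,0,0,0) value=3
Op 6: inc R2 by 2 -> R2=(0,0,5,0) value=5
Op 7: merge R3<->R0 -> R3=(3,0,0,1) R0=(3,0,0,1)
Op 8: inc R2 by 2 -> R2=(0,0,7,0) value=7
Op 9: inc R3 by 4 -> R3=(3,0,0,5) value=8

Answer: 0 0 7 0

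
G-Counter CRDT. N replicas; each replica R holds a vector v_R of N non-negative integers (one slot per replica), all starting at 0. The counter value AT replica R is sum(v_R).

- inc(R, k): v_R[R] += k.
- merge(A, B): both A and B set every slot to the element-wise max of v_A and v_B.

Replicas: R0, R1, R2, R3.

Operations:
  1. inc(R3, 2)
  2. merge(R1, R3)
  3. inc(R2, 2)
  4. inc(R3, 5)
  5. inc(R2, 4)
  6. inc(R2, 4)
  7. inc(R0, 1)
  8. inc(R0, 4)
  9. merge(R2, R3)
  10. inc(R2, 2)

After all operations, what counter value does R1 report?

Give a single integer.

Answer: 2

Derivation:
Op 1: inc R3 by 2 -> R3=(0,0,0,2) value=2
Op 2: merge R1<->R3 -> R1=(0,0,0,2) R3=(0,0,0,2)
Op 3: inc R2 by 2 -> R2=(0,0,2,0) value=2
Op 4: inc R3 by 5 -> R3=(0,0,0,7) value=7
Op 5: inc R2 by 4 -> R2=(0,0,6,0) value=6
Op 6: inc R2 by 4 -> R2=(0,0,10,0) value=10
Op 7: inc R0 by 1 -> R0=(1,0,0,0) value=1
Op 8: inc R0 by 4 -> R0=(5,0,0,0) value=5
Op 9: merge R2<->R3 -> R2=(0,0,10,7) R3=(0,0,10,7)
Op 10: inc R2 by 2 -> R2=(0,0,12,7) value=19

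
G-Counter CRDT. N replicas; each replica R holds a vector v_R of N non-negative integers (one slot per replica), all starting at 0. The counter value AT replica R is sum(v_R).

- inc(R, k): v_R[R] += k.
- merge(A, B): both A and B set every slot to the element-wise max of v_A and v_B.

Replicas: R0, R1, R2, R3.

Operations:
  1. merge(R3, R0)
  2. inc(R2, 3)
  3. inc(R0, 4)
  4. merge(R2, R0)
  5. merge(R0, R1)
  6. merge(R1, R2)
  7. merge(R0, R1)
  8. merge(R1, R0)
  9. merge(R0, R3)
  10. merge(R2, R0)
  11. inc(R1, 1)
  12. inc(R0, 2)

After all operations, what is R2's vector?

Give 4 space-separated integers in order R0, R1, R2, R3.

Answer: 4 0 3 0

Derivation:
Op 1: merge R3<->R0 -> R3=(0,0,0,0) R0=(0,0,0,0)
Op 2: inc R2 by 3 -> R2=(0,0,3,0) value=3
Op 3: inc R0 by 4 -> R0=(4,0,0,0) value=4
Op 4: merge R2<->R0 -> R2=(4,0,3,0) R0=(4,0,3,0)
Op 5: merge R0<->R1 -> R0=(4,0,3,0) R1=(4,0,3,0)
Op 6: merge R1<->R2 -> R1=(4,0,3,0) R2=(4,0,3,0)
Op 7: merge R0<->R1 -> R0=(4,0,3,0) R1=(4,0,3,0)
Op 8: merge R1<->R0 -> R1=(4,0,3,0) R0=(4,0,3,0)
Op 9: merge R0<->R3 -> R0=(4,0,3,0) R3=(4,0,3,0)
Op 10: merge R2<->R0 -> R2=(4,0,3,0) R0=(4,0,3,0)
Op 11: inc R1 by 1 -> R1=(4,1,3,0) value=8
Op 12: inc R0 by 2 -> R0=(6,0,3,0) value=9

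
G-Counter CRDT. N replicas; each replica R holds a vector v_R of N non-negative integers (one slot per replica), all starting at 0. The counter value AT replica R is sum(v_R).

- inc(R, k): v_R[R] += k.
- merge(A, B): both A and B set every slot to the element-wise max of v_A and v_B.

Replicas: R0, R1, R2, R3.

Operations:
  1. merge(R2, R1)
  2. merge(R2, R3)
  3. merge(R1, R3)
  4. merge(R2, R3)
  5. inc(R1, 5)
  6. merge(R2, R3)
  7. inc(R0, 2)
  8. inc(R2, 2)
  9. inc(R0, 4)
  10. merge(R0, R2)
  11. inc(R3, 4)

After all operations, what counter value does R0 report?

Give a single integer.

Answer: 8

Derivation:
Op 1: merge R2<->R1 -> R2=(0,0,0,0) R1=(0,0,0,0)
Op 2: merge R2<->R3 -> R2=(0,0,0,0) R3=(0,0,0,0)
Op 3: merge R1<->R3 -> R1=(0,0,0,0) R3=(0,0,0,0)
Op 4: merge R2<->R3 -> R2=(0,0,0,0) R3=(0,0,0,0)
Op 5: inc R1 by 5 -> R1=(0,5,0,0) value=5
Op 6: merge R2<->R3 -> R2=(0,0,0,0) R3=(0,0,0,0)
Op 7: inc R0 by 2 -> R0=(2,0,0,0) value=2
Op 8: inc R2 by 2 -> R2=(0,0,2,0) value=2
Op 9: inc R0 by 4 -> R0=(6,0,0,0) value=6
Op 10: merge R0<->R2 -> R0=(6,0,2,0) R2=(6,0,2,0)
Op 11: inc R3 by 4 -> R3=(0,0,0,4) value=4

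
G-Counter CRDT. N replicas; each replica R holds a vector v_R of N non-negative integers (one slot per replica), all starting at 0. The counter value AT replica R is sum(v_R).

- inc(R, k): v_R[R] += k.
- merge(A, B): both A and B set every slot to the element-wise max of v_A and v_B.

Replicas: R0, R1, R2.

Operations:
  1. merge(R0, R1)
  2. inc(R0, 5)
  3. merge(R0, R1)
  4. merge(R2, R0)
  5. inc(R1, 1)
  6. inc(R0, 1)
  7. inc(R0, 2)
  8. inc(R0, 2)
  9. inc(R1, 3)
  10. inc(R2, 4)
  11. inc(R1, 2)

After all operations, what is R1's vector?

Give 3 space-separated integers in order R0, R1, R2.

Answer: 5 6 0

Derivation:
Op 1: merge R0<->R1 -> R0=(0,0,0) R1=(0,0,0)
Op 2: inc R0 by 5 -> R0=(5,0,0) value=5
Op 3: merge R0<->R1 -> R0=(5,0,0) R1=(5,0,0)
Op 4: merge R2<->R0 -> R2=(5,0,0) R0=(5,0,0)
Op 5: inc R1 by 1 -> R1=(5,1,0) value=6
Op 6: inc R0 by 1 -> R0=(6,0,0) value=6
Op 7: inc R0 by 2 -> R0=(8,0,0) value=8
Op 8: inc R0 by 2 -> R0=(10,0,0) value=10
Op 9: inc R1 by 3 -> R1=(5,4,0) value=9
Op 10: inc R2 by 4 -> R2=(5,0,4) value=9
Op 11: inc R1 by 2 -> R1=(5,6,0) value=11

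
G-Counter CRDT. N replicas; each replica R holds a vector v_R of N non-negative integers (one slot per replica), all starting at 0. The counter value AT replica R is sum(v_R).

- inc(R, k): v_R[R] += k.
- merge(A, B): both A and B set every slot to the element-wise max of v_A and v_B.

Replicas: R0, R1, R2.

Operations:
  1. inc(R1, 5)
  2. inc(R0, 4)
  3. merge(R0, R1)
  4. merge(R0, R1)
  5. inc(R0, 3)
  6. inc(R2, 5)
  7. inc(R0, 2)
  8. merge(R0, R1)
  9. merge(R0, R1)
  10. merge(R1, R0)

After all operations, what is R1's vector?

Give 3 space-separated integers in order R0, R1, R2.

Op 1: inc R1 by 5 -> R1=(0,5,0) value=5
Op 2: inc R0 by 4 -> R0=(4,0,0) value=4
Op 3: merge R0<->R1 -> R0=(4,5,0) R1=(4,5,0)
Op 4: merge R0<->R1 -> R0=(4,5,0) R1=(4,5,0)
Op 5: inc R0 by 3 -> R0=(7,5,0) value=12
Op 6: inc R2 by 5 -> R2=(0,0,5) value=5
Op 7: inc R0 by 2 -> R0=(9,5,0) value=14
Op 8: merge R0<->R1 -> R0=(9,5,0) R1=(9,5,0)
Op 9: merge R0<->R1 -> R0=(9,5,0) R1=(9,5,0)
Op 10: merge R1<->R0 -> R1=(9,5,0) R0=(9,5,0)

Answer: 9 5 0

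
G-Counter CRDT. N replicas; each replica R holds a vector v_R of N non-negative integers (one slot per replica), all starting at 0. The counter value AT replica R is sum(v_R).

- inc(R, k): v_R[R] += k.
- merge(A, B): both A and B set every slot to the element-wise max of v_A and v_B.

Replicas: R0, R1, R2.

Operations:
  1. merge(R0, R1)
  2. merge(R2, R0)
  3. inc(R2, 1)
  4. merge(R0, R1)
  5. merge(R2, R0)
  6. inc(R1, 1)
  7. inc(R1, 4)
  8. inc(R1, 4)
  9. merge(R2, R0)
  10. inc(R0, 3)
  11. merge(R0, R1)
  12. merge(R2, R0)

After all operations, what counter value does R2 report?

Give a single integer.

Answer: 13

Derivation:
Op 1: merge R0<->R1 -> R0=(0,0,0) R1=(0,0,0)
Op 2: merge R2<->R0 -> R2=(0,0,0) R0=(0,0,0)
Op 3: inc R2 by 1 -> R2=(0,0,1) value=1
Op 4: merge R0<->R1 -> R0=(0,0,0) R1=(0,0,0)
Op 5: merge R2<->R0 -> R2=(0,0,1) R0=(0,0,1)
Op 6: inc R1 by 1 -> R1=(0,1,0) value=1
Op 7: inc R1 by 4 -> R1=(0,5,0) value=5
Op 8: inc R1 by 4 -> R1=(0,9,0) value=9
Op 9: merge R2<->R0 -> R2=(0,0,1) R0=(0,0,1)
Op 10: inc R0 by 3 -> R0=(3,0,1) value=4
Op 11: merge R0<->R1 -> R0=(3,9,1) R1=(3,9,1)
Op 12: merge R2<->R0 -> R2=(3,9,1) R0=(3,9,1)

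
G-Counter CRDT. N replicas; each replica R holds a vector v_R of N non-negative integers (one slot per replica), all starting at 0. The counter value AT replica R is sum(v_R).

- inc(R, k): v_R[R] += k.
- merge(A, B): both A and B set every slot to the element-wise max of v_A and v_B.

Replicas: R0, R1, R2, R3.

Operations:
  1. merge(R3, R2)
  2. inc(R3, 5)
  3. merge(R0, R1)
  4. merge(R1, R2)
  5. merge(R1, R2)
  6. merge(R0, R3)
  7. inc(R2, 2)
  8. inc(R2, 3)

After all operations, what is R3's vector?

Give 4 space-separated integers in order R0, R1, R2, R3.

Op 1: merge R3<->R2 -> R3=(0,0,0,0) R2=(0,0,0,0)
Op 2: inc R3 by 5 -> R3=(0,0,0,5) value=5
Op 3: merge R0<->R1 -> R0=(0,0,0,0) R1=(0,0,0,0)
Op 4: merge R1<->R2 -> R1=(0,0,0,0) R2=(0,0,0,0)
Op 5: merge R1<->R2 -> R1=(0,0,0,0) R2=(0,0,0,0)
Op 6: merge R0<->R3 -> R0=(0,0,0,5) R3=(0,0,0,5)
Op 7: inc R2 by 2 -> R2=(0,0,2,0) value=2
Op 8: inc R2 by 3 -> R2=(0,0,5,0) value=5

Answer: 0 0 0 5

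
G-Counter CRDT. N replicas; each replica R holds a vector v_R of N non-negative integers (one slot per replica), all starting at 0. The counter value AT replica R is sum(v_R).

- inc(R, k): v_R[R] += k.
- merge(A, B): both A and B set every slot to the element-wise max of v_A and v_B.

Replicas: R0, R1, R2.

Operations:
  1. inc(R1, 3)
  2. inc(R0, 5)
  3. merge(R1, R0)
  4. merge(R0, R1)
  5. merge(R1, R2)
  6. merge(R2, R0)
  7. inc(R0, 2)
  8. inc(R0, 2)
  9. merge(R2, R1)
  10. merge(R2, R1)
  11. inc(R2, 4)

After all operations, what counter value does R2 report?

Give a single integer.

Op 1: inc R1 by 3 -> R1=(0,3,0) value=3
Op 2: inc R0 by 5 -> R0=(5,0,0) value=5
Op 3: merge R1<->R0 -> R1=(5,3,0) R0=(5,3,0)
Op 4: merge R0<->R1 -> R0=(5,3,0) R1=(5,3,0)
Op 5: merge R1<->R2 -> R1=(5,3,0) R2=(5,3,0)
Op 6: merge R2<->R0 -> R2=(5,3,0) R0=(5,3,0)
Op 7: inc R0 by 2 -> R0=(7,3,0) value=10
Op 8: inc R0 by 2 -> R0=(9,3,0) value=12
Op 9: merge R2<->R1 -> R2=(5,3,0) R1=(5,3,0)
Op 10: merge R2<->R1 -> R2=(5,3,0) R1=(5,3,0)
Op 11: inc R2 by 4 -> R2=(5,3,4) value=12

Answer: 12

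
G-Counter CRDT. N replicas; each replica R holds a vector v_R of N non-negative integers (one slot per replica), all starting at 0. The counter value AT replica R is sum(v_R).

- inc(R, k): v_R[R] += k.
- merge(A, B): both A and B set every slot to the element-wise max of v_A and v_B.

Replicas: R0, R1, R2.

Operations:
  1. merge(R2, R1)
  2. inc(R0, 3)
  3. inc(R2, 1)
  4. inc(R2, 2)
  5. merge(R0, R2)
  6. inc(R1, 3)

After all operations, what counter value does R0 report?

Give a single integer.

Op 1: merge R2<->R1 -> R2=(0,0,0) R1=(0,0,0)
Op 2: inc R0 by 3 -> R0=(3,0,0) value=3
Op 3: inc R2 by 1 -> R2=(0,0,1) value=1
Op 4: inc R2 by 2 -> R2=(0,0,3) value=3
Op 5: merge R0<->R2 -> R0=(3,0,3) R2=(3,0,3)
Op 6: inc R1 by 3 -> R1=(0,3,0) value=3

Answer: 6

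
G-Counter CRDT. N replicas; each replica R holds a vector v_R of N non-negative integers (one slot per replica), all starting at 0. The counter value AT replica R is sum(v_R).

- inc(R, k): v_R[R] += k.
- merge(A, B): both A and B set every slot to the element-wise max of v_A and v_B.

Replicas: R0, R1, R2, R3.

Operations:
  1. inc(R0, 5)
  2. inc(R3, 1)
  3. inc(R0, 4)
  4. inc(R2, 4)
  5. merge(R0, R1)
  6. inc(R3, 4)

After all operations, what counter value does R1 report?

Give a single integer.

Op 1: inc R0 by 5 -> R0=(5,0,0,0) value=5
Op 2: inc R3 by 1 -> R3=(0,0,0,1) value=1
Op 3: inc R0 by 4 -> R0=(9,0,0,0) value=9
Op 4: inc R2 by 4 -> R2=(0,0,4,0) value=4
Op 5: merge R0<->R1 -> R0=(9,0,0,0) R1=(9,0,0,0)
Op 6: inc R3 by 4 -> R3=(0,0,0,5) value=5

Answer: 9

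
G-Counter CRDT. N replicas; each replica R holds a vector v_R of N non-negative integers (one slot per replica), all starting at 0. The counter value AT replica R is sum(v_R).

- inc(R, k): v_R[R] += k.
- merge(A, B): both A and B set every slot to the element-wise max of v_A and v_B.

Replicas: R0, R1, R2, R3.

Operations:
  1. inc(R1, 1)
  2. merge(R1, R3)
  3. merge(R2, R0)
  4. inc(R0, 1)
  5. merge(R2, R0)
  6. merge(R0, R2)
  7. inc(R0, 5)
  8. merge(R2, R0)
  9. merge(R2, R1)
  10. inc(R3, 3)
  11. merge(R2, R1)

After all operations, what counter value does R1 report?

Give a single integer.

Op 1: inc R1 by 1 -> R1=(0,1,0,0) value=1
Op 2: merge R1<->R3 -> R1=(0,1,0,0) R3=(0,1,0,0)
Op 3: merge R2<->R0 -> R2=(0,0,0,0) R0=(0,0,0,0)
Op 4: inc R0 by 1 -> R0=(1,0,0,0) value=1
Op 5: merge R2<->R0 -> R2=(1,0,0,0) R0=(1,0,0,0)
Op 6: merge R0<->R2 -> R0=(1,0,0,0) R2=(1,0,0,0)
Op 7: inc R0 by 5 -> R0=(6,0,0,0) value=6
Op 8: merge R2<->R0 -> R2=(6,0,0,0) R0=(6,0,0,0)
Op 9: merge R2<->R1 -> R2=(6,1,0,0) R1=(6,1,0,0)
Op 10: inc R3 by 3 -> R3=(0,1,0,3) value=4
Op 11: merge R2<->R1 -> R2=(6,1,0,0) R1=(6,1,0,0)

Answer: 7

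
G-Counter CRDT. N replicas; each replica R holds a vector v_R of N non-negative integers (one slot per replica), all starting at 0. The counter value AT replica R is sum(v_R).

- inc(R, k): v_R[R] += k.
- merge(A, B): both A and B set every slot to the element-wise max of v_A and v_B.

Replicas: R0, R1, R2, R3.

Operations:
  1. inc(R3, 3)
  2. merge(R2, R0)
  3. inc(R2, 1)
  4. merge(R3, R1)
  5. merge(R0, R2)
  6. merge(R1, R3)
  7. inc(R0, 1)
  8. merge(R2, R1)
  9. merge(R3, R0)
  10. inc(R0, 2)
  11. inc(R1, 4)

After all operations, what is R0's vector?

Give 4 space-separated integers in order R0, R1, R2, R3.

Answer: 3 0 1 3

Derivation:
Op 1: inc R3 by 3 -> R3=(0,0,0,3) value=3
Op 2: merge R2<->R0 -> R2=(0,0,0,0) R0=(0,0,0,0)
Op 3: inc R2 by 1 -> R2=(0,0,1,0) value=1
Op 4: merge R3<->R1 -> R3=(0,0,0,3) R1=(0,0,0,3)
Op 5: merge R0<->R2 -> R0=(0,0,1,0) R2=(0,0,1,0)
Op 6: merge R1<->R3 -> R1=(0,0,0,3) R3=(0,0,0,3)
Op 7: inc R0 by 1 -> R0=(1,0,1,0) value=2
Op 8: merge R2<->R1 -> R2=(0,0,1,3) R1=(0,0,1,3)
Op 9: merge R3<->R0 -> R3=(1,0,1,3) R0=(1,0,1,3)
Op 10: inc R0 by 2 -> R0=(3,0,1,3) value=7
Op 11: inc R1 by 4 -> R1=(0,4,1,3) value=8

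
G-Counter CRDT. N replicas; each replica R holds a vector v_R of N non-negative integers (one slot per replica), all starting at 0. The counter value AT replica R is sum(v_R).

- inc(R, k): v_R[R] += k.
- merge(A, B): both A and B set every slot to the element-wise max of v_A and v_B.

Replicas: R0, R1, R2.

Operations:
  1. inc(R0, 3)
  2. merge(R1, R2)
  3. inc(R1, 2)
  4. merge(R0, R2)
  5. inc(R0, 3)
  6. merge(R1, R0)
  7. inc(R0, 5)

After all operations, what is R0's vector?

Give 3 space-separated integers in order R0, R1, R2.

Op 1: inc R0 by 3 -> R0=(3,0,0) value=3
Op 2: merge R1<->R2 -> R1=(0,0,0) R2=(0,0,0)
Op 3: inc R1 by 2 -> R1=(0,2,0) value=2
Op 4: merge R0<->R2 -> R0=(3,0,0) R2=(3,0,0)
Op 5: inc R0 by 3 -> R0=(6,0,0) value=6
Op 6: merge R1<->R0 -> R1=(6,2,0) R0=(6,2,0)
Op 7: inc R0 by 5 -> R0=(11,2,0) value=13

Answer: 11 2 0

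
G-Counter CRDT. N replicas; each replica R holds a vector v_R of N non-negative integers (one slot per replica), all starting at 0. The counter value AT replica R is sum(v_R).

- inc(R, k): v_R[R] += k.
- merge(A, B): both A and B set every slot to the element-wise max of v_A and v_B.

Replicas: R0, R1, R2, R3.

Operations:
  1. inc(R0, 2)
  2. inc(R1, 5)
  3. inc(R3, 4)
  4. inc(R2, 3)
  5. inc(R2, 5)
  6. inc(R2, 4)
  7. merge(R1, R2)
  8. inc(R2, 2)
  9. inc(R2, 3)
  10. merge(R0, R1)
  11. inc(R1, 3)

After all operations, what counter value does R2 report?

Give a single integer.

Op 1: inc R0 by 2 -> R0=(2,0,0,0) value=2
Op 2: inc R1 by 5 -> R1=(0,5,0,0) value=5
Op 3: inc R3 by 4 -> R3=(0,0,0,4) value=4
Op 4: inc R2 by 3 -> R2=(0,0,3,0) value=3
Op 5: inc R2 by 5 -> R2=(0,0,8,0) value=8
Op 6: inc R2 by 4 -> R2=(0,0,12,0) value=12
Op 7: merge R1<->R2 -> R1=(0,5,12,0) R2=(0,5,12,0)
Op 8: inc R2 by 2 -> R2=(0,5,14,0) value=19
Op 9: inc R2 by 3 -> R2=(0,5,17,0) value=22
Op 10: merge R0<->R1 -> R0=(2,5,12,0) R1=(2,5,12,0)
Op 11: inc R1 by 3 -> R1=(2,8,12,0) value=22

Answer: 22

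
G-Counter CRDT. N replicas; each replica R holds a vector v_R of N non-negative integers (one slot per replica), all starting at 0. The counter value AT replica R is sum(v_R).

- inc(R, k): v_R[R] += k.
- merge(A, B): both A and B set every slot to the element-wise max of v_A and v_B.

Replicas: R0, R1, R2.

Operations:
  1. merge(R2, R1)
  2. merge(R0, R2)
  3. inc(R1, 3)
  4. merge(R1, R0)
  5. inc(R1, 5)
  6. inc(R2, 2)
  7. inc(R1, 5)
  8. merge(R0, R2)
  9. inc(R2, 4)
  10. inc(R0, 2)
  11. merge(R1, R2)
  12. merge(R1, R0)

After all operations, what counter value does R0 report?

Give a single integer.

Answer: 21

Derivation:
Op 1: merge R2<->R1 -> R2=(0,0,0) R1=(0,0,0)
Op 2: merge R0<->R2 -> R0=(0,0,0) R2=(0,0,0)
Op 3: inc R1 by 3 -> R1=(0,3,0) value=3
Op 4: merge R1<->R0 -> R1=(0,3,0) R0=(0,3,0)
Op 5: inc R1 by 5 -> R1=(0,8,0) value=8
Op 6: inc R2 by 2 -> R2=(0,0,2) value=2
Op 7: inc R1 by 5 -> R1=(0,13,0) value=13
Op 8: merge R0<->R2 -> R0=(0,3,2) R2=(0,3,2)
Op 9: inc R2 by 4 -> R2=(0,3,6) value=9
Op 10: inc R0 by 2 -> R0=(2,3,2) value=7
Op 11: merge R1<->R2 -> R1=(0,13,6) R2=(0,13,6)
Op 12: merge R1<->R0 -> R1=(2,13,6) R0=(2,13,6)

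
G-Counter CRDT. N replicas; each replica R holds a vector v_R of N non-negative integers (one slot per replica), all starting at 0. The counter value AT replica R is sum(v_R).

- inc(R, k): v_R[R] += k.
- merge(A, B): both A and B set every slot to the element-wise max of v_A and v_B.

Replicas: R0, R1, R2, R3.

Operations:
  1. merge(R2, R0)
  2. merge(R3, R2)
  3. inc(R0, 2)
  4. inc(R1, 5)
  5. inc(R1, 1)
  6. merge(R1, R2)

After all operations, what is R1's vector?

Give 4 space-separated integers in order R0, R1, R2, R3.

Op 1: merge R2<->R0 -> R2=(0,0,0,0) R0=(0,0,0,0)
Op 2: merge R3<->R2 -> R3=(0,0,0,0) R2=(0,0,0,0)
Op 3: inc R0 by 2 -> R0=(2,0,0,0) value=2
Op 4: inc R1 by 5 -> R1=(0,5,0,0) value=5
Op 5: inc R1 by 1 -> R1=(0,6,0,0) value=6
Op 6: merge R1<->R2 -> R1=(0,6,0,0) R2=(0,6,0,0)

Answer: 0 6 0 0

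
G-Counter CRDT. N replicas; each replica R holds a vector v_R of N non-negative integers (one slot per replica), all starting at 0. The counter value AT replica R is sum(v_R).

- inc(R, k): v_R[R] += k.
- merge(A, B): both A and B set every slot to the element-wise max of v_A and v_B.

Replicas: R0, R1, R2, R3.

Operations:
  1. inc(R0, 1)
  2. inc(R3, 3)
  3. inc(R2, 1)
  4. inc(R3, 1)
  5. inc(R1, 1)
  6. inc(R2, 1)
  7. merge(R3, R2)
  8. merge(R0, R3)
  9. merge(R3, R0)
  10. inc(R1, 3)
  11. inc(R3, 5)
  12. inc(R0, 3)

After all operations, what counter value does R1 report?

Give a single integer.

Answer: 4

Derivation:
Op 1: inc R0 by 1 -> R0=(1,0,0,0) value=1
Op 2: inc R3 by 3 -> R3=(0,0,0,3) value=3
Op 3: inc R2 by 1 -> R2=(0,0,1,0) value=1
Op 4: inc R3 by 1 -> R3=(0,0,0,4) value=4
Op 5: inc R1 by 1 -> R1=(0,1,0,0) value=1
Op 6: inc R2 by 1 -> R2=(0,0,2,0) value=2
Op 7: merge R3<->R2 -> R3=(0,0,2,4) R2=(0,0,2,4)
Op 8: merge R0<->R3 -> R0=(1,0,2,4) R3=(1,0,2,4)
Op 9: merge R3<->R0 -> R3=(1,0,2,4) R0=(1,0,2,4)
Op 10: inc R1 by 3 -> R1=(0,4,0,0) value=4
Op 11: inc R3 by 5 -> R3=(1,0,2,9) value=12
Op 12: inc R0 by 3 -> R0=(4,0,2,4) value=10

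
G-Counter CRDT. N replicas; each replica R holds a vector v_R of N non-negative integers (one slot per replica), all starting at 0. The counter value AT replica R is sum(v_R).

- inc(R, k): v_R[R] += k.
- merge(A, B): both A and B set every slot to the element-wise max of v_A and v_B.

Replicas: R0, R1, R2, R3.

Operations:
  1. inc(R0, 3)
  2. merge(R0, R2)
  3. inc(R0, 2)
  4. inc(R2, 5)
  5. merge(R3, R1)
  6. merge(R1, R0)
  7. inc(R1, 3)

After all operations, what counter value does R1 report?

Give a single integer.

Answer: 8

Derivation:
Op 1: inc R0 by 3 -> R0=(3,0,0,0) value=3
Op 2: merge R0<->R2 -> R0=(3,0,0,0) R2=(3,0,0,0)
Op 3: inc R0 by 2 -> R0=(5,0,0,0) value=5
Op 4: inc R2 by 5 -> R2=(3,0,5,0) value=8
Op 5: merge R3<->R1 -> R3=(0,0,0,0) R1=(0,0,0,0)
Op 6: merge R1<->R0 -> R1=(5,0,0,0) R0=(5,0,0,0)
Op 7: inc R1 by 3 -> R1=(5,3,0,0) value=8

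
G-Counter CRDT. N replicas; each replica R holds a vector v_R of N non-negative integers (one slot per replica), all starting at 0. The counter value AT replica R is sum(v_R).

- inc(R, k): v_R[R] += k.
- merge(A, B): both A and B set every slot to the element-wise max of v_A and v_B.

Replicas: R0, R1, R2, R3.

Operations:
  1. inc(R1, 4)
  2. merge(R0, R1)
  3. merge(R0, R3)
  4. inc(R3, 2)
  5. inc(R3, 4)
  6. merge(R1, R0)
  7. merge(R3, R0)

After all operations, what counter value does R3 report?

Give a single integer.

Answer: 10

Derivation:
Op 1: inc R1 by 4 -> R1=(0,4,0,0) value=4
Op 2: merge R0<->R1 -> R0=(0,4,0,0) R1=(0,4,0,0)
Op 3: merge R0<->R3 -> R0=(0,4,0,0) R3=(0,4,0,0)
Op 4: inc R3 by 2 -> R3=(0,4,0,2) value=6
Op 5: inc R3 by 4 -> R3=(0,4,0,6) value=10
Op 6: merge R1<->R0 -> R1=(0,4,0,0) R0=(0,4,0,0)
Op 7: merge R3<->R0 -> R3=(0,4,0,6) R0=(0,4,0,6)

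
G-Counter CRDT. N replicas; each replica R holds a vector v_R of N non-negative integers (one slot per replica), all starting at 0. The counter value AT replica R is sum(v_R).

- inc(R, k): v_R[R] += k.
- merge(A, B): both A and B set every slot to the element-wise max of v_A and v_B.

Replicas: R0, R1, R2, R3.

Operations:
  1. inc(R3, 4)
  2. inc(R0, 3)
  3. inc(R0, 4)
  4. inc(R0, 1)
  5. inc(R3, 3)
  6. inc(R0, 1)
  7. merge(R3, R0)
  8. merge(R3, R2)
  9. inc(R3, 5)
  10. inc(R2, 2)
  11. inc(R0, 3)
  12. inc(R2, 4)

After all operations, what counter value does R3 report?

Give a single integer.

Op 1: inc R3 by 4 -> R3=(0,0,0,4) value=4
Op 2: inc R0 by 3 -> R0=(3,0,0,0) value=3
Op 3: inc R0 by 4 -> R0=(7,0,0,0) value=7
Op 4: inc R0 by 1 -> R0=(8,0,0,0) value=8
Op 5: inc R3 by 3 -> R3=(0,0,0,7) value=7
Op 6: inc R0 by 1 -> R0=(9,0,0,0) value=9
Op 7: merge R3<->R0 -> R3=(9,0,0,7) R0=(9,0,0,7)
Op 8: merge R3<->R2 -> R3=(9,0,0,7) R2=(9,0,0,7)
Op 9: inc R3 by 5 -> R3=(9,0,0,12) value=21
Op 10: inc R2 by 2 -> R2=(9,0,2,7) value=18
Op 11: inc R0 by 3 -> R0=(12,0,0,7) value=19
Op 12: inc R2 by 4 -> R2=(9,0,6,7) value=22

Answer: 21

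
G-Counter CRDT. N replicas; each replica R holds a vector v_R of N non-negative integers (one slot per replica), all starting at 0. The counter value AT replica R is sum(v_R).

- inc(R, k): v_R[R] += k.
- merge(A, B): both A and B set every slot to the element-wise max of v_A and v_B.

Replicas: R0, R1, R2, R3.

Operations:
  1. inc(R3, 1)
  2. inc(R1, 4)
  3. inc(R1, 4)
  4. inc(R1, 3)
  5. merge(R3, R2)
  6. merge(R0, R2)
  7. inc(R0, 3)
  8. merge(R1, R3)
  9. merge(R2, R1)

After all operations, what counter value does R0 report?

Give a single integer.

Op 1: inc R3 by 1 -> R3=(0,0,0,1) value=1
Op 2: inc R1 by 4 -> R1=(0,4,0,0) value=4
Op 3: inc R1 by 4 -> R1=(0,8,0,0) value=8
Op 4: inc R1 by 3 -> R1=(0,11,0,0) value=11
Op 5: merge R3<->R2 -> R3=(0,0,0,1) R2=(0,0,0,1)
Op 6: merge R0<->R2 -> R0=(0,0,0,1) R2=(0,0,0,1)
Op 7: inc R0 by 3 -> R0=(3,0,0,1) value=4
Op 8: merge R1<->R3 -> R1=(0,11,0,1) R3=(0,11,0,1)
Op 9: merge R2<->R1 -> R2=(0,11,0,1) R1=(0,11,0,1)

Answer: 4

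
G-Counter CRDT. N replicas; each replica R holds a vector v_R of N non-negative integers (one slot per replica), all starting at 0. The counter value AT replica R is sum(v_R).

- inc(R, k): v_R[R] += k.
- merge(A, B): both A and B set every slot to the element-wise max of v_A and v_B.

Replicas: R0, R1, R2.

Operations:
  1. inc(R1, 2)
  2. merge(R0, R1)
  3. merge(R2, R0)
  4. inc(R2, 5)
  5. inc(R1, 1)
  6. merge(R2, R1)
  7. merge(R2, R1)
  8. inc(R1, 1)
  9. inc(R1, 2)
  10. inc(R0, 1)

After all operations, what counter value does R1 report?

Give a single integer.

Op 1: inc R1 by 2 -> R1=(0,2,0) value=2
Op 2: merge R0<->R1 -> R0=(0,2,0) R1=(0,2,0)
Op 3: merge R2<->R0 -> R2=(0,2,0) R0=(0,2,0)
Op 4: inc R2 by 5 -> R2=(0,2,5) value=7
Op 5: inc R1 by 1 -> R1=(0,3,0) value=3
Op 6: merge R2<->R1 -> R2=(0,3,5) R1=(0,3,5)
Op 7: merge R2<->R1 -> R2=(0,3,5) R1=(0,3,5)
Op 8: inc R1 by 1 -> R1=(0,4,5) value=9
Op 9: inc R1 by 2 -> R1=(0,6,5) value=11
Op 10: inc R0 by 1 -> R0=(1,2,0) value=3

Answer: 11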